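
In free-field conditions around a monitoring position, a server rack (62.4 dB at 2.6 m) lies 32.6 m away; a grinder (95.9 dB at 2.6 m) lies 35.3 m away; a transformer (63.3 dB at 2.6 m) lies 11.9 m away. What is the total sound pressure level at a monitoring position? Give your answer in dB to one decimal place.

Apply inverse-square spreading to bring every level to the receiver, then sum 10^(L/10).
server rack: 62.4 − 20·log₁₀(32.6/2.6) = 62.4 − 21.96 = 40.44 dB.
grinder: 95.9 − 20·log₁₀(35.3/2.6) = 95.9 − 22.66 = 73.24 dB.
transformer: 63.3 − 20·log₁₀(11.9/2.6) = 63.3 − 13.21 = 50.09 dB.
Σ 10^(L/10) = 2.122e+07 → L_total = 10·log₁₀(2.122e+07) = 73.27 dB.

73.3 dB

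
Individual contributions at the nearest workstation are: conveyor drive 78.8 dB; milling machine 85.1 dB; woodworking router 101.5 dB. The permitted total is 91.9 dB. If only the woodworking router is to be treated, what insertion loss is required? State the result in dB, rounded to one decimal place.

Everything except the woodworking router sums to 10^(78.8/10) + 10^(85.1/10) = 3.995e+08 in linear terms, 86.01 dB.
The limit corresponds to 10^(91.9/10) = 1.549e+09; subtracting the fixed part leaves 1.149e+09 for the woodworking router, i.e. 90.60 dB.
So the woodworking router must be reduced from 101.5 to 90.60 dB: IL = 10.90 dB.

10.9 dB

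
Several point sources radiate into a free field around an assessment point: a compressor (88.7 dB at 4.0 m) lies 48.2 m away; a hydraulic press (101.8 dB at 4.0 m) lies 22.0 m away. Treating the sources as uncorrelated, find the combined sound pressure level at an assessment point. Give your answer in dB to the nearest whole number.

87 dB

Propagate each source to the receiver with L = L_ref − 20·log₁₀(r/r_ref), then add intensities.
compressor: 88.7 − 20·log₁₀(48.2/4.0) = 88.7 − 21.62 = 67.08 dB.
hydraulic press: 101.8 − 20·log₁₀(22.0/4.0) = 101.8 − 14.81 = 86.99 dB.
Σ 10^(L/10) = 5.055e+08 → L_total = 10·log₁₀(5.055e+08) = 87.04 dB.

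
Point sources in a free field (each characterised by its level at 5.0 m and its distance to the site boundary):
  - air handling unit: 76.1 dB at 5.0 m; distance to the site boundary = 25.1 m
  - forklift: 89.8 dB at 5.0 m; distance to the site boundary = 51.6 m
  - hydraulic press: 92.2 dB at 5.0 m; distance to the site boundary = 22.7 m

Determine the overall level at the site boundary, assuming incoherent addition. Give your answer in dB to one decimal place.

79.6 dB

Apply inverse-square spreading to bring every level to the receiver, then sum 10^(L/10).
air handling unit: 76.1 − 20·log₁₀(25.1/5.0) = 76.1 − 14.01 = 62.09 dB.
forklift: 89.8 − 20·log₁₀(51.6/5.0) = 89.8 − 20.27 = 69.53 dB.
hydraulic press: 92.2 − 20·log₁₀(22.7/5.0) = 92.2 − 13.14 = 79.06 dB.
Σ 10^(L/10) = 9.110e+07 → L_total = 10·log₁₀(9.110e+07) = 79.60 dB.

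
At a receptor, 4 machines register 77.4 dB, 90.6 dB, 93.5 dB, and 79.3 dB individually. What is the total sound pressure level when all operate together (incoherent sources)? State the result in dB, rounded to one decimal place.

Incoherent sources combine by intensity addition: L_total = 10·log₁₀(Σ 10^(L_i/10)).
Σ 10^(L/10) = 10^(77.4/10) + 10^(90.6/10) + 10^(93.5/10) + 10^(79.3/10) = 3.527e+09.
L_total = 10·log₁₀(3.527e+09) = 95.47 dB.

95.5 dB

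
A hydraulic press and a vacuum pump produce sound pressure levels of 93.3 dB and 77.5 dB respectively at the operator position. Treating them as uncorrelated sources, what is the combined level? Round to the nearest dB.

Incoherent sources combine by intensity addition: L_total = 10·log₁₀(Σ 10^(L_i/10)).
Σ 10^(L/10) = 10^(93.3/10) + 10^(77.5/10) = 2.194e+09.
L_total = 10·log₁₀(2.194e+09) = 93.41 dB.

93 dB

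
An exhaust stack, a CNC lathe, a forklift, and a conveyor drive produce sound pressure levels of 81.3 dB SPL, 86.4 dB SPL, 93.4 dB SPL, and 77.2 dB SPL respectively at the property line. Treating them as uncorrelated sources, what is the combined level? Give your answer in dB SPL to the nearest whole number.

94 dB SPL

For uncorrelated sources the intensities add, so convert each level to linear form, sum, and take 10·log₁₀ of the total.
Σ 10^(L/10) = 10^(81.3/10) + 10^(86.4/10) + 10^(93.4/10) + 10^(77.2/10) = 2.812e+09.
L_total = 10·log₁₀(2.812e+09) = 94.49 dB SPL.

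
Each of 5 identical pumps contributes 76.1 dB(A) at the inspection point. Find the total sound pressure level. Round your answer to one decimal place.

83.1 dB(A)

With 5 equal, uncorrelated contributions the intensity is 5× that of one unit, giving a rise of 10·log₁₀ 5.
L_total = 76.1 + 10·log₁₀(5) = 76.1 + 6.990 = 83.09 dB(A).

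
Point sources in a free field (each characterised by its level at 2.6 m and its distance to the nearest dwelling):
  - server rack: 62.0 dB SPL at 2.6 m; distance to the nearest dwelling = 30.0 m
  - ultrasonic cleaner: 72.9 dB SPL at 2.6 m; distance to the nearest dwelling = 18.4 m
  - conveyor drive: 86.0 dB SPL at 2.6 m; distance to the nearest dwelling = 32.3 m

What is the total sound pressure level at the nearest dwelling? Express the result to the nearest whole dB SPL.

65 dB SPL

Apply inverse-square spreading to bring every level to the receiver, then sum 10^(L/10).
server rack: 62.0 − 20·log₁₀(30.0/2.6) = 62.0 − 21.24 = 40.76 dB SPL.
ultrasonic cleaner: 72.9 − 20·log₁₀(18.4/2.6) = 72.9 − 17.00 = 55.90 dB SPL.
conveyor drive: 86.0 − 20·log₁₀(32.3/2.6) = 86.0 − 21.88 = 64.12 dB SPL.
Σ 10^(L/10) = 2.981e+06 → L_total = 10·log₁₀(2.981e+06) = 64.74 dB SPL.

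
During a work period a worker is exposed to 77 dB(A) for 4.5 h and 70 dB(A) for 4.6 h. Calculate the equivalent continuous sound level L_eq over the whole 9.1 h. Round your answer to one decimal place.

The energy average is taken in the linear domain: L_eq = 10·log₁₀[(Σ tᵢ·10^(Lᵢ/10))/T], T = 9.1 h.
Σ tᵢ·10^(Lᵢ/10) = 4.5·10^(77/10) + 4.6·10^(70/10) = 2.715e+08.
L_eq = 10·log₁₀(2.715e+08/9.1) = 74.75 dB(A).

74.7 dB(A)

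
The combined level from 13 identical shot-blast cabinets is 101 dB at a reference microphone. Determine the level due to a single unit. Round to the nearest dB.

Dividing the total intensity by 13 lowers the level by 10·log₁₀ 13 = 11.139 dB: L₁ = 101 − 11.139.

90 dB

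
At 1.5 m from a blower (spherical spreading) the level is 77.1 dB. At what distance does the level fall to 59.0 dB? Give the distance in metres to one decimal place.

The 18.1 dB drop corresponds to a distance ratio of 10^(18.1/20) for a point source.
r₂ = 1.5·10^((77.1−59.0)/20) = 1.5·10^(18.1/20) = 12.05 m.

12.1 m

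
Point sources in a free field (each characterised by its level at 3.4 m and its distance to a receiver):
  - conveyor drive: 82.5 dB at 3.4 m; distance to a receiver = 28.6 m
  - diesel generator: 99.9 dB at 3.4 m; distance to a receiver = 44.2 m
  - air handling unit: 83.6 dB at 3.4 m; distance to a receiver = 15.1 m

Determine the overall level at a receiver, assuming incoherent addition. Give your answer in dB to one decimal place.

78.6 dB

Apply inverse-square spreading to bring every level to the receiver, then sum 10^(L/10).
conveyor drive: 82.5 − 20·log₁₀(28.6/3.4) = 82.5 − 18.50 = 64.00 dB.
diesel generator: 99.9 − 20·log₁₀(44.2/3.4) = 99.9 − 22.28 = 77.62 dB.
air handling unit: 83.6 − 20·log₁₀(15.1/3.4) = 83.6 − 12.95 = 70.65 dB.
Σ 10^(L/10) = 7.195e+07 → L_total = 10·log₁₀(7.195e+07) = 78.57 dB.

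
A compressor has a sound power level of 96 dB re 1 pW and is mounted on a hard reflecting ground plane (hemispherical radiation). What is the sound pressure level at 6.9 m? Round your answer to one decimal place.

71.2 dB

L_p = L_w − 10·log₁₀(2π·r²) with r = 6.9 m.
2π·r² = 299.1 m², 10·log₁₀ of that is 24.759 dB.
L_p = 96 − 24.759 = 71.24 dB.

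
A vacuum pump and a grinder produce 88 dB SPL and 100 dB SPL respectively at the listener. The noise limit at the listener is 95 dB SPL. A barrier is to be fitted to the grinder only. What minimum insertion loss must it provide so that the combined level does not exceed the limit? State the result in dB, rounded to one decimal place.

6.0 dB

The untreated sources together contribute 10^(88/10) = 6.310e+08, i.e. 88.00 dB SPL.
The limit corresponds to 10^(95/10) = 3.162e+09; subtracting the fixed part leaves 2.531e+09 for the grinder, i.e. 94.03 dB SPL.
Required insertion loss = 100 − 94.03 = 5.97 dB.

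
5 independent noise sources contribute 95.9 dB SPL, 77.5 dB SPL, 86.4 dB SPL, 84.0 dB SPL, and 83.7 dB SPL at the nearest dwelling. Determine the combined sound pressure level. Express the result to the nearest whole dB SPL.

For uncorrelated sources the intensities add, so convert each level to linear form, sum, and take 10·log₁₀ of the total.
Σ 10^(L/10) = 10^(95.9/10) + 10^(77.5/10) + 10^(86.4/10) + 10^(84.0/10) + 10^(83.7/10) = 4.869e+09.
L_total = 10·log₁₀(4.869e+09) = 96.87 dB SPL.

97 dB SPL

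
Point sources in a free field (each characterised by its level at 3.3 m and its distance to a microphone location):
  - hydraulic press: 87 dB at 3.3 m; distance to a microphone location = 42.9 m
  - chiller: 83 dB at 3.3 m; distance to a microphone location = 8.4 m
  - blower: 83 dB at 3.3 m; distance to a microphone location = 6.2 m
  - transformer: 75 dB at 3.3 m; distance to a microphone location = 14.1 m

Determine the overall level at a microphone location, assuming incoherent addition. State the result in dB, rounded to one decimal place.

First find each source's level at the receiver (point-source: −20·log₁₀(r/r_ref)), then combine on an intensity basis.
hydraulic press: 87 − 20·log₁₀(42.9/3.3) = 87 − 22.28 = 64.72 dB.
chiller: 83 − 20·log₁₀(8.4/3.3) = 83 − 8.12 = 74.88 dB.
blower: 83 − 20·log₁₀(6.2/3.3) = 83 − 5.48 = 77.52 dB.
transformer: 75 − 20·log₁₀(14.1/3.3) = 75 − 12.61 = 62.39 dB.
Σ 10^(L/10) = 9.202e+07 → L_total = 10·log₁₀(9.202e+07) = 79.64 dB.

79.6 dB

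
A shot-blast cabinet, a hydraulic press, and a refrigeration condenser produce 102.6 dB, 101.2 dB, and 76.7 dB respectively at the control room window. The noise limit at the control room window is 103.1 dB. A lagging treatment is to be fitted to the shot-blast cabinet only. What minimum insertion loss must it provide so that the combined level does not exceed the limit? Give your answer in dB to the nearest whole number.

4 dB

Fixed contribution from the other sources: Σ 10^(L/10) = 10^(101.2/10) + 10^(76.7/10) = 1.323e+10 (101.22 dB).
To meet 103.1 dB overall, the treated shot-blast cabinet may contribute at most 10^(103.1/10) − 1.323e+10 = 7.188e+09, i.e. 98.57 dB.
Required insertion loss = 102.6 − 98.57 = 4.03 dB.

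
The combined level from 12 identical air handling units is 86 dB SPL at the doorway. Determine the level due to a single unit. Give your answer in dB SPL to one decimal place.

75.2 dB SPL

For N identical incoherent sources L_total = L₁ + 10·log₁₀ N, so L₁ = 86 − 10·log₁₀(12) = 86 − 10.792.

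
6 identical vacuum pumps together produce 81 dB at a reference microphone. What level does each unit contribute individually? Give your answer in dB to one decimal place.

73.2 dB

6 equal contributions raise the level by 10·log₁₀ 6 = 7.782 dB, so each unit alone gives 81 − 7.782.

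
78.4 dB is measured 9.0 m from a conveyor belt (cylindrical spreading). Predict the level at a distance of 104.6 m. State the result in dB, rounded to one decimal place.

Cylindrical spreading from a line source gives a 10·log₁₀(r₂/r₁) drop.
L₂ = 78.4 − 10·log₁₀(104.6/9.0) = 78.4 − 10.653 = 67.75 dB.

67.7 dB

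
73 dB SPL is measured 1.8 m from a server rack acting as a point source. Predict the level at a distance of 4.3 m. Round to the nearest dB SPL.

65 dB SPL

For a point source, L₂ = L₁ − 20·log₁₀(r₂/r₁).
L₂ = 73 − 20·log₁₀(4.3/1.8) = 73 − 7.564 = 65.44 dB SPL.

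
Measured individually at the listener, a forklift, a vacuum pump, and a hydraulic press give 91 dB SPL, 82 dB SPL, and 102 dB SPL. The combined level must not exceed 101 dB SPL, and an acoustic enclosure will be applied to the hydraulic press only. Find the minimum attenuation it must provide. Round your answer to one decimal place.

1.5 dB

The untreated sources together contribute 10^(91/10) + 10^(82/10) = 1.417e+09, i.e. 91.51 dB SPL.
To meet 101 dB SPL overall, the treated hydraulic press may contribute at most 10^(101/10) − 1.417e+09 = 1.117e+10, i.e. 100.48 dB SPL.
So the hydraulic press must be reduced from 102 to 100.48 dB SPL: IL = 1.52 dB.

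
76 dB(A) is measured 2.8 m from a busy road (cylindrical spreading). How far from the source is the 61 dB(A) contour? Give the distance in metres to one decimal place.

Line-source spreading drops the level by 10·log₁₀(r₂/r₁); inverting, r₂/r₁ = 10^(ΔL/10).
r₂ = 2.8·10^((76−61)/10) = 2.8·10^(15.0/10) = 88.54 m.

88.5 m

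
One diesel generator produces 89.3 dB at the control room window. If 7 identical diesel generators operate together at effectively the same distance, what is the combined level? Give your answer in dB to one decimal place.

97.8 dB

N identical incoherent sources raise the level by 10·log₁₀ N.
L_total = 89.3 + 10·log₁₀(7) = 89.3 + 8.451 = 97.75 dB.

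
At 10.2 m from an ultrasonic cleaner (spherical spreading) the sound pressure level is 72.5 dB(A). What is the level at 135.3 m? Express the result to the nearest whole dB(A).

50 dB(A)

Spherical spreading from a point source gives a 20·log₁₀(r₂/r₁) drop.
L₂ = 72.5 − 20·log₁₀(135.3/10.2) = 72.5 − 22.454 = 50.05 dB(A).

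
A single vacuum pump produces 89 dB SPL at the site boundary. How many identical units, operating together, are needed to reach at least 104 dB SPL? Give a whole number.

32

The shortfall is 104 − 89 = 15.0 dB, and N units add 10·log₁₀ N, so need 10·log₁₀ N ≥ 15.0.
N ≥ 10^(15.0/10) = 31.623, so N = 32.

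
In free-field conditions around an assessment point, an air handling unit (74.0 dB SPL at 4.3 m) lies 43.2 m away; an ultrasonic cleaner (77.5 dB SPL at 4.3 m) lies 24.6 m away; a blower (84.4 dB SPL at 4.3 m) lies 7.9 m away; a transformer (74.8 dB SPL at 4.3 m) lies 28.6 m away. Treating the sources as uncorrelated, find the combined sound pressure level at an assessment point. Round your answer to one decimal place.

79.3 dB SPL

Apply inverse-square spreading to bring every level to the receiver, then sum 10^(L/10).
air handling unit: 74.0 − 20·log₁₀(43.2/4.3) = 74.0 − 20.04 = 53.96 dB SPL.
ultrasonic cleaner: 77.5 − 20·log₁₀(24.6/4.3) = 77.5 − 15.15 = 62.35 dB SPL.
blower: 84.4 − 20·log₁₀(7.9/4.3) = 84.4 − 5.28 = 79.12 dB SPL.
transformer: 74.8 − 20·log₁₀(28.6/4.3) = 74.8 − 16.46 = 58.34 dB SPL.
Σ 10^(L/10) = 8.425e+07 → L_total = 10·log₁₀(8.425e+07) = 79.26 dB SPL.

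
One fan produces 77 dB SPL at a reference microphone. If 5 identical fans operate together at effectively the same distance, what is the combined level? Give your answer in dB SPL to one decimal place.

84.0 dB SPL

With 5 equal, uncorrelated contributions the intensity is 5× that of one unit, giving a rise of 10·log₁₀ 5.
L_total = 77 + 10·log₁₀(5) = 77 + 6.990 = 83.99 dB SPL.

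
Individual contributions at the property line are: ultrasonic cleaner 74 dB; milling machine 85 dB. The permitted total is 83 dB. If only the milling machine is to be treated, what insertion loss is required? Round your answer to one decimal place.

Fixed contribution from the other source: Σ 10^(L/10) = 10^(74/10) = 2.512e+07 (74.00 dB).
To meet 83 dB overall, the treated milling machine may contribute at most 10^(83/10) − 2.512e+07 = 1.744e+08, i.e. 82.42 dB.
So the milling machine must be reduced from 85 to 82.42 dB: IL = 2.58 dB.

2.6 dB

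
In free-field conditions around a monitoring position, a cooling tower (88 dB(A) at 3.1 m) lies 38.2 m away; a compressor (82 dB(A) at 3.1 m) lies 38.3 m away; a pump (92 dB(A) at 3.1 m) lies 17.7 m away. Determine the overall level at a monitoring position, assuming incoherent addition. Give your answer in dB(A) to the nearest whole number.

First find each source's level at the receiver (point-source: −20·log₁₀(r/r_ref)), then combine on an intensity basis.
cooling tower: 88 − 20·log₁₀(38.2/3.1) = 88 − 21.81 = 66.19 dB(A).
compressor: 82 − 20·log₁₀(38.3/3.1) = 82 − 21.84 = 60.16 dB(A).
pump: 92 − 20·log₁₀(17.7/3.1) = 92 − 15.13 = 76.87 dB(A).
Σ 10^(L/10) = 5.381e+07 → L_total = 10·log₁₀(5.381e+07) = 77.31 dB(A).

77 dB(A)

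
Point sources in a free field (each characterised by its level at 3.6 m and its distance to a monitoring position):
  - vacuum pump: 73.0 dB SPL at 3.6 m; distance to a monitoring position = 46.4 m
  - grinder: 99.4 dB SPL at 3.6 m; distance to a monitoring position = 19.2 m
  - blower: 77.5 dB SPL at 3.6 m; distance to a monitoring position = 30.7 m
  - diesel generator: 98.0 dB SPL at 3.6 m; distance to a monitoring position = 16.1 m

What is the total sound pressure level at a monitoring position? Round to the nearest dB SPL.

Apply inverse-square spreading to bring every level to the receiver, then sum 10^(L/10).
vacuum pump: 73.0 − 20·log₁₀(46.4/3.6) = 73.0 − 22.20 = 50.80 dB SPL.
grinder: 99.4 − 20·log₁₀(19.2/3.6) = 99.4 − 14.54 = 84.86 dB SPL.
blower: 77.5 − 20·log₁₀(30.7/3.6) = 77.5 − 18.62 = 58.88 dB SPL.
diesel generator: 98.0 − 20·log₁₀(16.1/3.6) = 98.0 − 13.01 = 84.99 dB SPL.
Σ 10^(L/10) = 6.226e+08 → L_total = 10·log₁₀(6.226e+08) = 87.94 dB SPL.

88 dB SPL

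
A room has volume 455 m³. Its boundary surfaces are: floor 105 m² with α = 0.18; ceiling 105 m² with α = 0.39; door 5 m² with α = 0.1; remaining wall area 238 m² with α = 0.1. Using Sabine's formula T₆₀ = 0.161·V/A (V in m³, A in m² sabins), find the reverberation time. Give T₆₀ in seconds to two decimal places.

A = Σ Sᵢαᵢ = 105·0.18 + 105·0.39 + 5·0.1 + 238·0.1 = 84.15 m².
T₆₀ = 0.161·V/A = 0.161·455/84.15 = 0.871 s.

0.87 s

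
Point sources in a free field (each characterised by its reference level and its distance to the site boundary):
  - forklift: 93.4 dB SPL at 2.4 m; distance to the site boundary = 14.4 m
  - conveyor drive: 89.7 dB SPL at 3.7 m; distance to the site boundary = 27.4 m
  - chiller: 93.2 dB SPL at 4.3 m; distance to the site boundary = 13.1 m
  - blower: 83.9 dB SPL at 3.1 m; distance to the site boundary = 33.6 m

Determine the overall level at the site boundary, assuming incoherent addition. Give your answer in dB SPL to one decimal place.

84.8 dB SPL

First find each source's level at the receiver (point-source: −20·log₁₀(r/r_ref)), then combine on an intensity basis.
forklift: 93.4 − 20·log₁₀(14.4/2.4) = 93.4 − 15.56 = 77.84 dB SPL.
conveyor drive: 89.7 − 20·log₁₀(27.4/3.7) = 89.7 − 17.39 = 72.31 dB SPL.
chiller: 93.2 − 20·log₁₀(13.1/4.3) = 93.2 − 9.68 = 83.52 dB SPL.
blower: 83.9 − 20·log₁₀(33.6/3.1) = 83.9 − 20.70 = 63.20 dB SPL.
Σ 10^(L/10) = 3.050e+08 → L_total = 10·log₁₀(3.050e+08) = 84.84 dB SPL.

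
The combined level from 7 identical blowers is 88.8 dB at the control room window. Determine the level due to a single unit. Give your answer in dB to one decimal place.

80.3 dB

For N identical incoherent sources L_total = L₁ + 10·log₁₀ N, so L₁ = 88.8 − 10·log₁₀(7) = 88.8 − 8.451.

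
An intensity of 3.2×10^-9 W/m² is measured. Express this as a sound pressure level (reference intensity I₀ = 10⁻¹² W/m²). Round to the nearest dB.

L = 10·log₁₀(I/I₀) = 10·log₁₀(3.2×10^-9/10⁻¹²) = 10·log₁₀(3.2×10^3).
L = 10·(0.5051 + 3) = 35.05 dB.

35 dB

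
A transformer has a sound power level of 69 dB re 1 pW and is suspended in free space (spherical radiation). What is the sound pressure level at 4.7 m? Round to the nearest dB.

45 dB

The power spreads over a sphere of area 4π·r², so L_p = L_w − 10·log₁₀(4π·r²).
4π·r² = 277.6 m², 10·log₁₀ of that is 24.434 dB.
L_p = 69 − 24.434 = 44.57 dB.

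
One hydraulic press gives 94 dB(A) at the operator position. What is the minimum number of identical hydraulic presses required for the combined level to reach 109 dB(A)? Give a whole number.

Need L₁ + 10·log₁₀ N ≥ 109, i.e. log₁₀ N ≥ 1.50.
N ≥ 10^(15.0/10) = 31.623, so N = 32.

32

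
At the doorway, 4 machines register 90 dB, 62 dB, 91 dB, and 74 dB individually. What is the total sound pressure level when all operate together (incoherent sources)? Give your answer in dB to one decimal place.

For uncorrelated sources the intensities add, so convert each level to linear form, sum, and take 10·log₁₀ of the total.
Σ 10^(L/10) = 10^(90/10) + 10^(62/10) + 10^(91/10) + 10^(74/10) = 2.286e+09.
L_total = 10·log₁₀(2.286e+09) = 93.59 dB.

93.6 dB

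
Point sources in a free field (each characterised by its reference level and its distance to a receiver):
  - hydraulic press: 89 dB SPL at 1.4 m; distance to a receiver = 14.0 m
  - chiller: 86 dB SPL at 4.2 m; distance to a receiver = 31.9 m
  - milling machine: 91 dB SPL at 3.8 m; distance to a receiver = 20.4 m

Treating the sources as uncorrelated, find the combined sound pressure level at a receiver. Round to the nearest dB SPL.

Apply inverse-square spreading to bring every level to the receiver, then sum 10^(L/10).
hydraulic press: 89 − 20·log₁₀(14.0/1.4) = 89 − 20.00 = 69.00 dB SPL.
chiller: 86 − 20·log₁₀(31.9/4.2) = 86 − 17.61 = 68.39 dB SPL.
milling machine: 91 − 20·log₁₀(20.4/3.8) = 91 − 14.60 = 76.40 dB SPL.
Σ 10^(L/10) = 5.853e+07 → L_total = 10·log₁₀(5.853e+07) = 77.67 dB SPL.

78 dB SPL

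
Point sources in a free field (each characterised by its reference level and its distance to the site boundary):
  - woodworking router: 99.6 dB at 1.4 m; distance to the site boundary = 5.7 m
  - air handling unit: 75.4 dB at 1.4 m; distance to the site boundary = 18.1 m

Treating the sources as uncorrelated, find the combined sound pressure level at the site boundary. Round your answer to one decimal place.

87.4 dB

Apply inverse-square spreading to bring every level to the receiver, then sum 10^(L/10).
woodworking router: 99.6 − 20·log₁₀(5.7/1.4) = 99.6 − 12.19 = 87.41 dB.
air handling unit: 75.4 − 20·log₁₀(18.1/1.4) = 75.4 − 22.23 = 53.17 dB.
Σ 10^(L/10) = 5.504e+08 → L_total = 10·log₁₀(5.504e+08) = 87.41 dB.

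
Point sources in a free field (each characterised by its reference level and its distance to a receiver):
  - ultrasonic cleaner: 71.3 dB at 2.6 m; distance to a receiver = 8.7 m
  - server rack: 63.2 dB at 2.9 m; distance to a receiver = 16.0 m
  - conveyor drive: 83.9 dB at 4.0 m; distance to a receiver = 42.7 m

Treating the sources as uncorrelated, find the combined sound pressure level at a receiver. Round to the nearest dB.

65 dB

Apply inverse-square spreading to bring every level to the receiver, then sum 10^(L/10).
ultrasonic cleaner: 71.3 − 20·log₁₀(8.7/2.6) = 71.3 − 10.49 = 60.81 dB.
server rack: 63.2 − 20·log₁₀(16.0/2.9) = 63.2 − 14.83 = 48.37 dB.
conveyor drive: 83.9 − 20·log₁₀(42.7/4.0) = 83.9 − 20.57 = 63.33 dB.
Σ 10^(L/10) = 3.428e+06 → L_total = 10·log₁₀(3.428e+06) = 65.35 dB.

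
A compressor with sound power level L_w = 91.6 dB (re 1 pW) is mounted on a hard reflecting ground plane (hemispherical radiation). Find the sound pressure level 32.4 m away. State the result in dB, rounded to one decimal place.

Free-field hemispherical radiation: L_p = L_w − 10·log₁₀(2π·r²), r = 32.4 m.
2π·r² = 6596 m², 10·log₁₀ of that is 38.193 dB.
L_p = 91.6 − 38.193 = 53.41 dB.

53.4 dB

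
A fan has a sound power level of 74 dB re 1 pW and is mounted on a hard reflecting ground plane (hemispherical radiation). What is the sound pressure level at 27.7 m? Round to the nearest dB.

37 dB

The power spreads over a hemisphere of area 2π·r², so L_p = L_w − 10·log₁₀(2π·r²).
2π·r² = 4821 m², 10·log₁₀ of that is 36.831 dB.
L_p = 74 − 36.831 = 37.17 dB.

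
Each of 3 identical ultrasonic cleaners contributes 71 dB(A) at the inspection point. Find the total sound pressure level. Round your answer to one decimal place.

75.8 dB(A)

N identical incoherent sources raise the level by 10·log₁₀ N.
L_total = 71 + 10·log₁₀(3) = 71 + 4.771 = 75.77 dB(A).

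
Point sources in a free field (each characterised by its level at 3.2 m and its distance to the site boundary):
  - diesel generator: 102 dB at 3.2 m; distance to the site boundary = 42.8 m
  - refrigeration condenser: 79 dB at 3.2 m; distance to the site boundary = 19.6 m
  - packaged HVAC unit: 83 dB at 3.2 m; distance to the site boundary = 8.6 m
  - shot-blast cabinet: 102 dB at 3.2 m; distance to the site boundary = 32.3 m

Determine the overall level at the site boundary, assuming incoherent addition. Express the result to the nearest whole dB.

84 dB

Apply inverse-square spreading to bring every level to the receiver, then sum 10^(L/10).
diesel generator: 102 − 20·log₁₀(42.8/3.2) = 102 − 22.53 = 79.47 dB.
refrigeration condenser: 79 − 20·log₁₀(19.6/3.2) = 79 − 15.74 = 63.26 dB.
packaged HVAC unit: 83 − 20·log₁₀(8.6/3.2) = 83 − 8.59 = 74.41 dB.
shot-blast cabinet: 102 − 20·log₁₀(32.3/3.2) = 102 − 20.08 = 81.92 dB.
Σ 10^(L/10) = 2.739e+08 → L_total = 10·log₁₀(2.739e+08) = 84.38 dB.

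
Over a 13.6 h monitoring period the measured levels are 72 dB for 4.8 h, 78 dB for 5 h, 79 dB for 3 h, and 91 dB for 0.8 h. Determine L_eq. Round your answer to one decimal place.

L_eq = 10·log₁₀[(1/T)·Σ tᵢ·10^(Lᵢ/10)] with T = 13.6 h.
Σ tᵢ·10^(Lᵢ/10) = 4.8·10^(72/10) + 5·10^(78/10) + 3·10^(79/10) + 0.8·10^(91/10) = 1.637e+09.
L_eq = 10·log₁₀(1.637e+09/13.6) = 80.81 dB.

80.8 dB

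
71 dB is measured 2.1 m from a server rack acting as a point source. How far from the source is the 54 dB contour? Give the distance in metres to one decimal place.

14.9 m

Point-source spreading drops the level by 20·log₁₀(r₂/r₁); inverting, r₂/r₁ = 10^(ΔL/20).
r₂ = 2.1·10^((71−54)/20) = 2.1·10^(17.0/20) = 14.87 m.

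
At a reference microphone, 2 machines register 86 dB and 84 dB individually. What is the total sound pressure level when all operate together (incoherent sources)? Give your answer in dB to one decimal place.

For uncorrelated sources the intensities add, so convert each level to linear form, sum, and take 10·log₁₀ of the total.
Σ 10^(L/10) = 10^(86/10) + 10^(84/10) = 6.493e+08.
L_total = 10·log₁₀(6.493e+08) = 88.12 dB.

88.1 dB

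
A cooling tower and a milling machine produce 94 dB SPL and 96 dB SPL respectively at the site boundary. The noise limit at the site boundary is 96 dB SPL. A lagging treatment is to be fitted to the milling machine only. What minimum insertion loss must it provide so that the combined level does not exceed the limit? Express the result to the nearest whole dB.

Fixed contribution from the other source: Σ 10^(L/10) = 10^(94/10) = 2.512e+09 (94.00 dB SPL).
To meet 96 dB SPL overall, the treated milling machine may contribute at most 10^(96/10) − 2.512e+09 = 1.469e+09, i.e. 91.67 dB SPL.
So the milling machine must be reduced from 96 to 91.67 dB SPL: IL = 4.33 dB.

4 dB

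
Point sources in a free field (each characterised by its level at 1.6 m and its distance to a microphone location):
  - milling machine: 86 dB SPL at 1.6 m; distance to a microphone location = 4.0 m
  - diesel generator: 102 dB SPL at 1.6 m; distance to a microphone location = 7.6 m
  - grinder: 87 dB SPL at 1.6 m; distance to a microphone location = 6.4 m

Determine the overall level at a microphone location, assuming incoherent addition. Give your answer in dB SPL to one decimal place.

Propagate each source to the receiver with L = L_ref − 20·log₁₀(r/r_ref), then add intensities.
milling machine: 86 − 20·log₁₀(4.0/1.6) = 86 − 7.96 = 78.04 dB SPL.
diesel generator: 102 − 20·log₁₀(7.6/1.6) = 102 − 13.53 = 88.47 dB SPL.
grinder: 87 − 20·log₁₀(6.4/1.6) = 87 − 12.04 = 74.96 dB SPL.
Σ 10^(L/10) = 7.975e+08 → L_total = 10·log₁₀(7.975e+08) = 89.02 dB SPL.

89.0 dB SPL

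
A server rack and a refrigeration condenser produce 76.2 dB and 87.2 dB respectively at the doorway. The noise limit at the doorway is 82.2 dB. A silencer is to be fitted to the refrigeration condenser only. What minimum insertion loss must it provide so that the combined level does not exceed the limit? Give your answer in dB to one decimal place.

Fixed contribution from the other source: Σ 10^(L/10) = 10^(76.2/10) = 4.169e+07 (76.20 dB).
The limit corresponds to 10^(82.2/10) = 1.660e+08; subtracting the fixed part leaves 1.243e+08 for the refrigeration condenser, i.e. 80.94 dB.
So the refrigeration condenser must be reduced from 87.2 to 80.94 dB: IL = 6.26 dB.

6.3 dB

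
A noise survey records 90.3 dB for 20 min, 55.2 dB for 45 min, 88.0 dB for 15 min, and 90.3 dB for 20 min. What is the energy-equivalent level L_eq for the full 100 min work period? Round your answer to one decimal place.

87.2 dB

Weight each interval's intensity by its duration and average over T = 100 min:
Σ tᵢ·10^(Lᵢ/10) = 20·10^(90.3/10) + 45·10^(55.2/10) + 15·10^(88.0/10) + 20·10^(90.3/10) = 5.234e+10.
L_eq = 10·log₁₀(5.234e+10/100) = 87.19 dB.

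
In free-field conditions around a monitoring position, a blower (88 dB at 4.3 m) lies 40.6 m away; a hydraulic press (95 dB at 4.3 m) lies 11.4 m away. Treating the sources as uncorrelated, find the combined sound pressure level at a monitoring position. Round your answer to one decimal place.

Apply inverse-square spreading to bring every level to the receiver, then sum 10^(L/10).
blower: 88 − 20·log₁₀(40.6/4.3) = 88 − 19.50 = 68.50 dB.
hydraulic press: 95 − 20·log₁₀(11.4/4.3) = 95 − 8.47 = 86.53 dB.
Σ 10^(L/10) = 4.570e+08 → L_total = 10·log₁₀(4.570e+08) = 86.60 dB.

86.6 dB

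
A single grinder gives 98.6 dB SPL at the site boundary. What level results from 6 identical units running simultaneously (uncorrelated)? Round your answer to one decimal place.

106.4 dB SPL

L_total = L₁ + 10·log₁₀ N for N identical incoherent sources.
L_total = 98.6 + 10·log₁₀(6) = 98.6 + 7.782 = 106.38 dB SPL.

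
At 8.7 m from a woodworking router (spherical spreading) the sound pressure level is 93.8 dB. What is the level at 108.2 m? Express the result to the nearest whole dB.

72 dB

For a point source, L₂ = L₁ − 20·log₁₀(r₂/r₁).
L₂ = 93.8 − 20·log₁₀(108.2/8.7) = 93.8 − 21.894 = 71.91 dB.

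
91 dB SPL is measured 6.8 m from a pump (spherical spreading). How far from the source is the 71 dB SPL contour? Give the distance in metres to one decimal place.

Point-source spreading drops the level by 20·log₁₀(r₂/r₁); inverting, r₂/r₁ = 10^(ΔL/20).
r₂ = 6.8·10^((91−71)/20) = 6.8·10^(20.0/20) = 68.00 m.

68.0 m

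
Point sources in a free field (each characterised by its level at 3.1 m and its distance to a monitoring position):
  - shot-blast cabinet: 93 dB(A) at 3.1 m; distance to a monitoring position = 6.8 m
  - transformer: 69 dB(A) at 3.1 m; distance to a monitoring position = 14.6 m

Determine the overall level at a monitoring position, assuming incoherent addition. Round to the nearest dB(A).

86 dB(A)

First find each source's level at the receiver (point-source: −20·log₁₀(r/r_ref)), then combine on an intensity basis.
shot-blast cabinet: 93 − 20·log₁₀(6.8/3.1) = 93 − 6.82 = 86.18 dB(A).
transformer: 69 − 20·log₁₀(14.6/3.1) = 69 − 13.46 = 55.54 dB(A).
Σ 10^(L/10) = 4.150e+08 → L_total = 10·log₁₀(4.150e+08) = 86.18 dB(A).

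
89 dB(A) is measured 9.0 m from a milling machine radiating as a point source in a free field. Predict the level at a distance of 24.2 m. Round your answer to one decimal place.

For a point source, L₂ = L₁ − 20·log₁₀(r₂/r₁).
L₂ = 89 − 20·log₁₀(24.2/9.0) = 89 − 8.591 = 80.41 dB(A).

80.4 dB(A)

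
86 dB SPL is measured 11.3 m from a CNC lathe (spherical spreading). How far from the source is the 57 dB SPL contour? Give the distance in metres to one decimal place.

318.5 m

The 29.0 dB drop corresponds to a distance ratio of 10^(29.0/20) for a point source.
r₂ = 11.3·10^((86−57)/20) = 11.3·10^(29.0/20) = 318.48 m.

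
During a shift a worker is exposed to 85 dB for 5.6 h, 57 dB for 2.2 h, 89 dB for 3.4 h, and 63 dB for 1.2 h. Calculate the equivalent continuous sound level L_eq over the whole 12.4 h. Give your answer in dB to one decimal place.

85.6 dB

L_eq = 10·log₁₀[(1/T)·Σ tᵢ·10^(Lᵢ/10)] with T = 12.4 h.
Σ tᵢ·10^(Lᵢ/10) = 5.6·10^(85/10) + 2.2·10^(57/10) + 3.4·10^(89/10) + 1.2·10^(63/10) = 4.475e+09.
L_eq = 10·log₁₀(4.475e+09/12.4) = 85.57 dB.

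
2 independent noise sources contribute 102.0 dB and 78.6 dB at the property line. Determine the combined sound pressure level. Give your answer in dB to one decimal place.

102.0 dB

For uncorrelated sources the intensities add, so convert each level to linear form, sum, and take 10·log₁₀ of the total.
Σ 10^(L/10) = 10^(102.0/10) + 10^(78.6/10) = 1.592e+10.
L_total = 10·log₁₀(1.592e+10) = 102.02 dB.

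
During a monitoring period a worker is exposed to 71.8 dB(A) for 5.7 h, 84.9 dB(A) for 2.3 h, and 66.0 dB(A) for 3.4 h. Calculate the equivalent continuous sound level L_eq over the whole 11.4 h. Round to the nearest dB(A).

79 dB(A)

L_eq = 10·log₁₀[(1/T)·Σ tᵢ·10^(Lᵢ/10)] with T = 11.4 h.
Σ tᵢ·10^(Lᵢ/10) = 5.7·10^(71.8/10) + 2.3·10^(84.9/10) + 3.4·10^(66.0/10) = 8.106e+08.
L_eq = 10·log₁₀(8.106e+08/11.4) = 78.52 dB(A).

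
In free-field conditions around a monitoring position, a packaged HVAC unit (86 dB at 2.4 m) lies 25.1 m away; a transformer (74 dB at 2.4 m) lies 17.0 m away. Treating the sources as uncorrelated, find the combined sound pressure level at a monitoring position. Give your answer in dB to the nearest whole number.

66 dB

Propagate each source to the receiver with L = L_ref − 20·log₁₀(r/r_ref), then add intensities.
packaged HVAC unit: 86 − 20·log₁₀(25.1/2.4) = 86 − 20.39 = 65.61 dB.
transformer: 74 − 20·log₁₀(17.0/2.4) = 74 − 17.00 = 57.00 dB.
Σ 10^(L/10) = 4.140e+06 → L_total = 10·log₁₀(4.140e+06) = 66.17 dB.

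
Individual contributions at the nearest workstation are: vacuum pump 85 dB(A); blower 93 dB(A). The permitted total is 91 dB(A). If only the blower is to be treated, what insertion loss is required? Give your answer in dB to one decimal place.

3.3 dB

Everything except the blower sums to 10^(85/10) = 3.162e+08 in linear terms, 85.00 dB(A).
To meet 91 dB(A) overall, the treated blower may contribute at most 10^(91/10) − 3.162e+08 = 9.427e+08, i.e. 89.74 dB(A).
Required insertion loss = 93 − 89.74 = 3.26 dB.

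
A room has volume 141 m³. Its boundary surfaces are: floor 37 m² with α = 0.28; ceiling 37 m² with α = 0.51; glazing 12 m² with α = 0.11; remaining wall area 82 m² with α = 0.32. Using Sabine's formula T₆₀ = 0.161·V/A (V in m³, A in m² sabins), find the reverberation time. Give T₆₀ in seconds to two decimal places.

0.40 s

Summing Sᵢαᵢ: 37·0.28 + 37·0.51 + 12·0.11 + 82·0.32 = 56.79 m².
T₆₀ = 0.161·V/A = 0.161·141/56.79 = 0.400 s.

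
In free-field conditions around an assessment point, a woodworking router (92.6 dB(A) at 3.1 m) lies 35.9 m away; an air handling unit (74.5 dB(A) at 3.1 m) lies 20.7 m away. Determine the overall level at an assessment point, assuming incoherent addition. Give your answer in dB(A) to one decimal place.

Apply inverse-square spreading to bring every level to the receiver, then sum 10^(L/10).
woodworking router: 92.6 − 20·log₁₀(35.9/3.1) = 92.6 − 21.27 = 71.33 dB(A).
air handling unit: 74.5 − 20·log₁₀(20.7/3.1) = 74.5 − 16.49 = 58.01 dB(A).
Σ 10^(L/10) = 1.420e+07 → L_total = 10·log₁₀(1.420e+07) = 71.52 dB(A).

71.5 dB(A)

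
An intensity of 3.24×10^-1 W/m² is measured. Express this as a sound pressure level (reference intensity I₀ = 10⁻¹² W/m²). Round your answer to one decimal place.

L = 10·log₁₀(I/I₀) = 10·log₁₀(3.24×10^-1/10⁻¹²) = 10·log₁₀(3.24×10^11).
L = 10·(0.5105 + 11) = 115.11 dB.

115.1 dB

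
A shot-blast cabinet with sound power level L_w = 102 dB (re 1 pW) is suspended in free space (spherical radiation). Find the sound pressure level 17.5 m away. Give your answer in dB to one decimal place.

66.1 dB

Free-field spherical radiation: L_p = L_w − 10·log₁₀(4π·r²), r = 17.5 m.
4π·r² = 3848 m², 10·log₁₀ of that is 35.853 dB.
L_p = 102 − 35.853 = 66.15 dB.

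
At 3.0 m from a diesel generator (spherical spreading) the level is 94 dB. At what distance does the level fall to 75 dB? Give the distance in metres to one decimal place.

26.7 m

For a point source L₁ − L₂ = 20·log₁₀(r₂/r₁), so r₂ = r₁·10^((L₁−L₂)/20).
r₂ = 3.0·10^((94−75)/20) = 3.0·10^(19.0/20) = 26.74 m.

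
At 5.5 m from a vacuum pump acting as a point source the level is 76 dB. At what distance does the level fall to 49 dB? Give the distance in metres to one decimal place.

123.1 m

Point-source spreading drops the level by 20·log₁₀(r₂/r₁); inverting, r₂/r₁ = 10^(ΔL/20).
r₂ = 5.5·10^((76−49)/20) = 5.5·10^(27.0/20) = 123.13 m.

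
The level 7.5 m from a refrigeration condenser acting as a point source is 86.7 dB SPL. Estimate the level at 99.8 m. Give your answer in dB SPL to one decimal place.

64.2 dB SPL

Point-source attenuation: ΔL = 20·log₁₀(r₂/r₁) = 20·log₁₀(99.8/7.5) = 22.481 dB.
L₂ = 86.7 − 20·log₁₀(99.8/7.5) = 86.7 − 22.481 = 64.22 dB SPL.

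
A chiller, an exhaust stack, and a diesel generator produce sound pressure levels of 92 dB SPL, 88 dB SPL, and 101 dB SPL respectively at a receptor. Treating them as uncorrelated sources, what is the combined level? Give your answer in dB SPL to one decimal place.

101.7 dB SPL

For uncorrelated sources the intensities add, so convert each level to linear form, sum, and take 10·log₁₀ of the total.
Σ 10^(L/10) = 10^(92/10) + 10^(88/10) + 10^(101/10) = 1.481e+10.
L_total = 10·log₁₀(1.481e+10) = 101.70 dB SPL.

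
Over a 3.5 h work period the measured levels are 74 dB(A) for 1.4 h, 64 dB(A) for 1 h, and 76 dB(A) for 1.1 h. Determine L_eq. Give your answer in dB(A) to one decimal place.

The energy average is taken in the linear domain: L_eq = 10·log₁₀[(Σ tᵢ·10^(Lᵢ/10))/T], T = 3.5 h.
Σ tᵢ·10^(Lᵢ/10) = 1.4·10^(74/10) + 1·10^(64/10) + 1.1·10^(76/10) = 8.147e+07.
L_eq = 10·log₁₀(8.147e+07/3.5) = 73.67 dB(A).

73.7 dB(A)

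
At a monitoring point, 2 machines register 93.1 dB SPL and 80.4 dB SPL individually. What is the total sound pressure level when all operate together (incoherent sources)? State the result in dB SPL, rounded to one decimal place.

Incoherent sources combine by intensity addition: L_total = 10·log₁₀(Σ 10^(L_i/10)).
Σ 10^(L/10) = 10^(93.1/10) + 10^(80.4/10) = 2.151e+09.
L_total = 10·log₁₀(2.151e+09) = 93.33 dB SPL.

93.3 dB SPL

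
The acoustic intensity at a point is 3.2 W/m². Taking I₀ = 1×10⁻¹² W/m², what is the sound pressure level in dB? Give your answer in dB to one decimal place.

L = 10·log₁₀(I/I₀) = 10·log₁₀(3.2/10⁻¹²) = 10·log₁₀(3.2×10^12).
L = 10·(0.5051 + 12) = 125.05 dB.

125.1 dB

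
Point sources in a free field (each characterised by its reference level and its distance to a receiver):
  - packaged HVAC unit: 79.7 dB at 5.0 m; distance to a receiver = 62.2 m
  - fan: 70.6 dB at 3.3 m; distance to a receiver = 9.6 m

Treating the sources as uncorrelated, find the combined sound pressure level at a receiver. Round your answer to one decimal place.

62.9 dB

Apply inverse-square spreading to bring every level to the receiver, then sum 10^(L/10).
packaged HVAC unit: 79.7 − 20·log₁₀(62.2/5.0) = 79.7 − 21.90 = 57.80 dB.
fan: 70.6 − 20·log₁₀(9.6/3.3) = 70.6 − 9.28 = 61.32 dB.
Σ 10^(L/10) = 1.960e+06 → L_total = 10·log₁₀(1.960e+06) = 62.92 dB.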